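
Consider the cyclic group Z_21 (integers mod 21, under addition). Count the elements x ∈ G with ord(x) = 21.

In a cyclic group of order 21, the number of elements of order d (for d | 21) is φ(d).
φ(21) = 12.

12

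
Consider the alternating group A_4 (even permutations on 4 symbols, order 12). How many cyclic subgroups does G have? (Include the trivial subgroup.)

A cyclic subgroup of order d is generated by each of its φ(d) elements of order d, so the cyclic subgroups of order d number (#elements of order d)/φ(d).
Cyclic subgroups by order — order 1: 1; order 2: 3; order 3: 4.
Total: 8.

8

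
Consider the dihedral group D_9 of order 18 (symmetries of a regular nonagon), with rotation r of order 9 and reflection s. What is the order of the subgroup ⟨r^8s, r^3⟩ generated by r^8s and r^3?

6

|⟨r^8s⟩| = 2 and |⟨r^3⟩| = 3, so |H| is a multiple of lcm(2, 3) = 6 and divides |G| = 18.
Closing under the operation: H = {e, r^3, r^6, r^2s, r^5s, r^8s}, so |H| = 6.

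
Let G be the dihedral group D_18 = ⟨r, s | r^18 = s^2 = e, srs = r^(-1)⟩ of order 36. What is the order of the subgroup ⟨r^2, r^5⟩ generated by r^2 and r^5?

18

|⟨r^2⟩| = 9 and |⟨r^5⟩| = 18, so |H| is a multiple of lcm(9, 18) = 18 and divides |G| = 36.
Closing under the operation: H = {e, r, r^2, r^3, r^4, r^5, r^6, r^7, r^8, r^9, r^10, r^11, r^12, r^13, r^14, r^15, r^16, r^17}, so |H| = 18.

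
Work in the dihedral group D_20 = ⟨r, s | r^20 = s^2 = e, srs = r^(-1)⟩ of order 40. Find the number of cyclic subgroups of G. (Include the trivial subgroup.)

26

Group the elements of G by the cyclic subgroup they generate; each cyclic subgroup of order d accounts for φ(d) elements.
Cyclic subgroups by order — order 1: 1; order 2: 21; order 4: 1; order 5: 1; order 10: 1; order 20: 1.
Total: 26.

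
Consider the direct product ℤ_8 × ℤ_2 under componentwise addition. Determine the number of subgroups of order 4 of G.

3

|G| = 16 and 4 | 16, so subgroups of order 4 are possible by Lagrange.
The subgroups of order 4 are: {(0,0), (0,1), (4,0), (4,1)}; {(0,0), (2,0), (4,0), (6,0)}; {(0,0), (2,1), (4,0), (6,1)}.
So G has 3 subgroups of order 4.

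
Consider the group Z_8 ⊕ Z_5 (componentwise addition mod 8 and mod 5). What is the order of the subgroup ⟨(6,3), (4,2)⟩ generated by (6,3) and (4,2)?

|⟨(6,3)⟩| = 20 and |⟨(4,2)⟩| = 10, so |H| is a multiple of lcm(20, 10) = 20 and divides |G| = 40.
Closing under the operation: H = {(0,0), (0,1), (0,2), (0,3), (0,4), (2,0), (2,1), (2,2), (2,3), (2,4), (4,0), (4,1), (4,2), (4,3), (4,4), (6,0), (6,1), (6,2), (6,3), (6,4)}, so |H| = 20.

20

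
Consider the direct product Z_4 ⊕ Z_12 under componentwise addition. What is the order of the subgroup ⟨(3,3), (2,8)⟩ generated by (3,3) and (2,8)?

|⟨(3,3)⟩| = 4 and |⟨(2,8)⟩| = 6, so |H| is a multiple of lcm(4, 6) = 12 and divides |G| = 48.
Closing under the operation: H = {(0,0), (0,2), (0,4), (0,6), (0,8), (0,10), (1,1), (1,3), (1,5), (1,7), (1,9), (1,11), (2,0), (2,2), (2,4), (2,6), (2,8), (2,10), (3,1), (3,3), (3,5), (3,7), (3,9), (3,11)}, so |H| = 24.

24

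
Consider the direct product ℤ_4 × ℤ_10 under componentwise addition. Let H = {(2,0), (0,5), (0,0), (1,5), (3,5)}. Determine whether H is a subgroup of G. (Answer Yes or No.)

No

Closure fails: (0,5) + (1,5) = (1,0) ∉ H. So H is not a subgroup.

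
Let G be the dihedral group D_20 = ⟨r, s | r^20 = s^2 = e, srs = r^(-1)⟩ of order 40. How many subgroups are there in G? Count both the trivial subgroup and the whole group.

48

|G| = 40, so by Lagrange every subgroup order divides 40. Divisors: 1, 2, 4, 5, 8, 10, 20, 40.
Subgroups by order — order 1: 1; order 2: 21; order 4: 11; order 5: 1; order 8: 5; order 10: 5; order 20: 3; order 40: 1.
Total: 1 + 21 + 11 + 1 + 5 + 5 + 3 + 1 = 48.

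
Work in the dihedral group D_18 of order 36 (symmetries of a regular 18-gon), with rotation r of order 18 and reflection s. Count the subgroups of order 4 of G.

|G| = 36 and 4 | 36, so subgroups of order 4 are possible by Lagrange.
The subgroups of order 4 are: {e, r^9, rs, r^10s}; {e, r^9, r^2s, r^11s}; {e, r^9, r^3s, r^12s}; {e, r^9, r^4s, r^13s}; … (9 in all).
So G has 9 subgroups of order 4.

9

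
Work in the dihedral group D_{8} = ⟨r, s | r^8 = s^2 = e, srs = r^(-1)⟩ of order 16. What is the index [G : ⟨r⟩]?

2

|⟨r⟩| = 8 and |G| = 16.
By Lagrange, [G : H] = |G|/|H| = 16/8 = 2.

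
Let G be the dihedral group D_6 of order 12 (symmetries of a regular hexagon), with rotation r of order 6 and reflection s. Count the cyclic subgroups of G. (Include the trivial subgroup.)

A cyclic subgroup of order d is generated by each of its φ(d) elements of order d, so the cyclic subgroups of order d number (#elements of order d)/φ(d).
Cyclic subgroups by order — order 1: 1; order 2: 7; order 3: 1; order 6: 1.
Total: 10.

10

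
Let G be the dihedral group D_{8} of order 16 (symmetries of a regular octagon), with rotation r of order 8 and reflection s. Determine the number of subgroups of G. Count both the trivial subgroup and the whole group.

19

|G| = 16, so by Lagrange every subgroup order divides 16. Divisors: 1, 2, 4, 8, 16.
Subgroups by order — order 1: 1; order 2: 9; order 4: 5; order 8: 3; order 16: 1.
Total: 1 + 9 + 5 + 3 + 1 = 19.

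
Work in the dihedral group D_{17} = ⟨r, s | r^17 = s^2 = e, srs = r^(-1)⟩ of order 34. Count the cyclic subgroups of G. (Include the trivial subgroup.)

19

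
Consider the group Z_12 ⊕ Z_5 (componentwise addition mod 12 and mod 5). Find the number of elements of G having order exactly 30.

8

An element (a,b) has order lcm(ord(a), ord(b)); count pairs with lcm equal to 30.
Enumerating gives 8 such elements.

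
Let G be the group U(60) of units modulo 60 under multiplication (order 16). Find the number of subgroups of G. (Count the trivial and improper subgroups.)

|G| = 16, so by Lagrange every subgroup order divides 16. Divisors: 1, 2, 4, 8, 16.
Subgroups by order — order 1: 1; order 2: 7; order 4: 11; order 8: 7; order 16: 1.
Total: 1 + 7 + 11 + 7 + 1 = 27.

27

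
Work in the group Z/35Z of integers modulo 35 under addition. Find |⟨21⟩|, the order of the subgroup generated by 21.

In Z/35Z, the order of an element a is n/gcd(a, n).
gcd(21, 35) = 7, so |⟨21⟩| = 35/7 = 5.

5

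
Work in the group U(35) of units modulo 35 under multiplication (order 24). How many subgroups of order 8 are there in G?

1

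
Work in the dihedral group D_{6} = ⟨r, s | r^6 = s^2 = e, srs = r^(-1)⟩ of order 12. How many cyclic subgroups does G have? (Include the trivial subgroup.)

10

Each element a generates a cyclic subgroup ⟨a⟩; distinct elements may generate the same one (a cyclic group of order d has φ(d) generators).
Cyclic subgroups by order — order 1: 1; order 2: 7; order 3: 1; order 6: 1.
Total: 10.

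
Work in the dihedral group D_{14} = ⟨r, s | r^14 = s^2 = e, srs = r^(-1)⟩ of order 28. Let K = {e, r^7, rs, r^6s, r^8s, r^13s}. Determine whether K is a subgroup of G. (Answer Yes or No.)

|K| = 6 does not divide |G| = 28, so by Lagrange K is not a subgroup.

No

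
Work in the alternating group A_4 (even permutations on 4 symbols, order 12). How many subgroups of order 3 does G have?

|G| = 12 and 3 | 12, so subgroups of order 3 are possible by Lagrange.
The subgroups of order 3 are: {e, (1 2 3), (1 3 2)}; {e, (1 2 4), (1 4 2)}; {e, (1 3 4), (1 4 3)}; {e, (2 3 4), (2 4 3)}.
So G has 4 subgroups of order 3.

4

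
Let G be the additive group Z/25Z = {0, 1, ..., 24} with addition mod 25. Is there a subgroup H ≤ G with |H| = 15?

No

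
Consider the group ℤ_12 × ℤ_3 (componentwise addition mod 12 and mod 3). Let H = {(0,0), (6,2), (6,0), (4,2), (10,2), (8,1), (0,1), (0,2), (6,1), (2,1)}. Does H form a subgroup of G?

|H| = 10 does not divide |G| = 36, so by Lagrange H is not a subgroup.

No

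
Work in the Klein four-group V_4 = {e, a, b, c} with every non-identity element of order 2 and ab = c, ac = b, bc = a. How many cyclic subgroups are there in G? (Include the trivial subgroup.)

A cyclic subgroup of order d is generated by each of its φ(d) elements of order d, so the cyclic subgroups of order d number (#elements of order d)/φ(d).
Cyclic subgroups by order — order 1: 1; order 2: 3.
Total: 4.

4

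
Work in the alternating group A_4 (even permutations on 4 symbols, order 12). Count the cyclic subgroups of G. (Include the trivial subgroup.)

8

Group the elements of G by the cyclic subgroup they generate; each cyclic subgroup of order d accounts for φ(d) elements.
Cyclic subgroups by order — order 1: 1; order 2: 3; order 3: 4.
Total: 8.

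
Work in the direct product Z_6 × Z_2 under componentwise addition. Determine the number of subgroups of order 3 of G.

|G| = 12 and 3 | 12, so subgroups of order 3 are possible by Lagrange.
The subgroups of order 3 are: {(0,0), (2,0), (4,0)}.
So G has 1 subgroup of order 3.

1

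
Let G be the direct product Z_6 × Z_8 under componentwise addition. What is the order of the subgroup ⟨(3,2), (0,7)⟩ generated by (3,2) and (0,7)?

16

|⟨(3,2)⟩| = 4 and |⟨(0,7)⟩| = 8, so |H| is a multiple of lcm(4, 8) = 8 and divides |G| = 48.
Closing under the operation: H = {(0,0), (0,1), (0,2), (0,3), (0,4), (0,5), (0,6), (0,7), (3,0), (3,1), (3,2), (3,3), (3,4), (3,5), (3,6), (3,7)}, so |H| = 16.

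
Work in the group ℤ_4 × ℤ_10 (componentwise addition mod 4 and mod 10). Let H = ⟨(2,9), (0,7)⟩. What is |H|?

20

|⟨(2,9)⟩| = 10 and |⟨(0,7)⟩| = 10, so |H| is a multiple of lcm(10, 10) = 10 and divides |G| = 40.
Closing under the operation: H = {(0,0), (0,1), (0,2), (0,3), (0,4), (0,5), (0,6), (0,7), (0,8), (0,9), (2,0), (2,1), (2,2), (2,3), (2,4), (2,5), (2,6), (2,7), (2,8), (2,9)}, so |H| = 20.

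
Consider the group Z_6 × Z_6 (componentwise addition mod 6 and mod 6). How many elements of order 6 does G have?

24

An element (a,b) has order lcm(ord(a), ord(b)); count pairs with lcm equal to 6.
Enumerating gives 24 such elements.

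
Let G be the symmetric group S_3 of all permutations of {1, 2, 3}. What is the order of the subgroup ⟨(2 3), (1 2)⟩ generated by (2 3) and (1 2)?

6

|⟨(2 3)⟩| = 2 and |⟨(1 2)⟩| = 2, so |H| is a multiple of lcm(2, 2) = 2 and divides |G| = 6.
Closing {(2 3), (1 2)} under the group operation gives all of G, so |H| = 6.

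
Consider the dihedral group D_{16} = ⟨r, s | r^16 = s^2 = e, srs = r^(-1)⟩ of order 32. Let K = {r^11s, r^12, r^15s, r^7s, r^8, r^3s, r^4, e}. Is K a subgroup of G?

Yes

|K| = 8 divides |G| = 32, consistent with Lagrange.
K contains the identity, every element's inverse is in K, and K is closed under ·: it is a subgroup.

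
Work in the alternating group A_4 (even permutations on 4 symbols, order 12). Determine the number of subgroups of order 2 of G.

3

|G| = 12 and 2 | 12, so subgroups of order 2 are possible by Lagrange.
The subgroups of order 2 are: {e, (1 2)(3 4)}; {e, (1 3)(2 4)}; {e, (1 4)(2 3)}.
So G has 3 subgroups of order 2.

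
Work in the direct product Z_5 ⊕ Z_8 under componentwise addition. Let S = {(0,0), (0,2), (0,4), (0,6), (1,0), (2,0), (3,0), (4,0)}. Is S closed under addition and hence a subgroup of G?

Closure fails: (4,0) + (0,4) = (4,4) ∉ S. So S is not a subgroup.

No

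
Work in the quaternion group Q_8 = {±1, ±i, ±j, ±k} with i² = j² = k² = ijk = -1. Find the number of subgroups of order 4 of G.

3

|G| = 8 and 4 | 8, so subgroups of order 4 are possible by Lagrange.
The subgroups of order 4 are: {1, -1, i, -i}; {1, -1, j, -j}; {1, -1, k, -k}.
So G has 3 subgroups of order 4.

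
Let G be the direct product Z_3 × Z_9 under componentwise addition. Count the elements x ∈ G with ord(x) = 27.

0

An element (a,b) has order lcm(ord(a), ord(b)); count pairs with lcm equal to 27.
Enumerating gives 0 such elements.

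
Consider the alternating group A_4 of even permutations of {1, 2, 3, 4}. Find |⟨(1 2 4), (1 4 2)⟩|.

|⟨(1 2 4)⟩| = 3 and |⟨(1 4 2)⟩| = 3, so |H| is a multiple of lcm(3, 3) = 3 and divides |G| = 12.
Closing under the operation: H = {e, (1 2 4), (1 4 2)}, so |H| = 3.

3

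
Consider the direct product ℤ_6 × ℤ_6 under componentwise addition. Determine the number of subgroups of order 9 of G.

|G| = 36 and 9 | 36, so subgroups of order 9 are possible by Lagrange.
The subgroups of order 9 are: {(0,0), (0,2), (0,4), (2,0), (2,2), (2,4), (4,0), (4,2), (4,4)}.
So G has 1 subgroup of order 9.

1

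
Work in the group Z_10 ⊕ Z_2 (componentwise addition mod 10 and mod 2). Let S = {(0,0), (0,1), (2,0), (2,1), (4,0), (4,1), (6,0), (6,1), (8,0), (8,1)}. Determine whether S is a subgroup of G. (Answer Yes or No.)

Yes

|S| = 10 divides |G| = 20, consistent with Lagrange.
S contains the identity, every element's inverse is in S, and S is closed under +: it is a subgroup.
In fact S = ⟨(2,1)⟩.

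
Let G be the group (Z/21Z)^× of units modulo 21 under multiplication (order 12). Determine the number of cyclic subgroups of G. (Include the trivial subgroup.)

Group the elements of G by the cyclic subgroup they generate; each cyclic subgroup of order d accounts for φ(d) elements.
Cyclic subgroups by order — order 1: 1; order 2: 3; order 3: 1; order 6: 3.
Total: 8.

8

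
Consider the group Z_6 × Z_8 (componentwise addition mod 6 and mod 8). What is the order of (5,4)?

The order of (5,4) in Z_6 × Z_8 is lcm(ord(5) in Z_6, ord(4) in Z_8).
ord(5) = 6 and ord(4) = 2, so |⟨(5,4)⟩| = lcm(6, 2) = 6.

6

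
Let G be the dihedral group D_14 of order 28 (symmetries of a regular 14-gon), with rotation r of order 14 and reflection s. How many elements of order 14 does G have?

6

The elements of order 14 are: r, r^3, r^5, r^9, r^11, r^13.
That's 6.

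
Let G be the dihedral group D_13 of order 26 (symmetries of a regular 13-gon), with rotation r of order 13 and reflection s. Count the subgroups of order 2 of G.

|G| = 26 and 2 | 26, so subgroups of order 2 are possible by Lagrange.
The subgroups of order 2 are: {e, r^10s}; {e, r^11s}; {e, r^12s}; {e, r^2s}; … (13 in all).
So G has 13 subgroups of order 2.

13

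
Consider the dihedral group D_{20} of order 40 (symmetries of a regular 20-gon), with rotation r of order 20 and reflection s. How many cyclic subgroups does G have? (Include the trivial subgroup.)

Group the elements of G by the cyclic subgroup they generate; each cyclic subgroup of order d accounts for φ(d) elements.
Cyclic subgroups by order — order 1: 1; order 2: 21; order 4: 1; order 5: 1; order 10: 1; order 20: 1.
Total: 26.

26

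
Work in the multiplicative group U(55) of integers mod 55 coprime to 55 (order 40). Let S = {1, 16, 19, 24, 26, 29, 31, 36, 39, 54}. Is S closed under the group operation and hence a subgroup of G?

|S| = 10 divides |G| = 40, consistent with Lagrange.
S contains the identity, every element's inverse is in S, and S is closed under ·: it is a subgroup.
In fact S = ⟨39⟩.

Yes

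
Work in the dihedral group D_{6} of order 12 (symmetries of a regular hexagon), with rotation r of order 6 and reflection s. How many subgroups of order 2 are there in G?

|G| = 12 and 2 | 12, so subgroups of order 2 are possible by Lagrange.
The subgroups of order 2 are: {e, r^2s}; {e, r^3}; {e, r^3s}; {e, r^4s}; … (7 in all).
So G has 7 subgroups of order 2.

7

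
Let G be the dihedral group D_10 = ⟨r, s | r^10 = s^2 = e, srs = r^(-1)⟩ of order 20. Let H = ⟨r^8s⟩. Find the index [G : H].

|⟨r^8s⟩| = 2 and |G| = 20.
By Lagrange, [G : H] = |G|/|H| = 20/2 = 10.

10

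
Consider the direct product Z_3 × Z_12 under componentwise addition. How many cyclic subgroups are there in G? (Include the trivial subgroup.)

A cyclic subgroup of order d is generated by each of its φ(d) elements of order d, so the cyclic subgroups of order d number (#elements of order d)/φ(d).
Cyclic subgroups by order — order 1: 1; order 2: 1; order 3: 4; order 4: 1; order 6: 4; order 12: 4.
Total: 15.

15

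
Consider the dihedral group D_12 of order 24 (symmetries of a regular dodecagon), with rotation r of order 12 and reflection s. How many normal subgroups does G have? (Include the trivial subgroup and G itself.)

9

G has 34 subgroups. Checking conjugation-invariance by order — order 1: 1/1 normal; order 2: 1/13 normal; order 3: 1/1 normal; order 4: 1/7 normal; order 6: 1/5 normal; order 8: 0/3 normal; order 12: 3/3 normal; order 24: 1/1 normal.
Total normal subgroups: 9.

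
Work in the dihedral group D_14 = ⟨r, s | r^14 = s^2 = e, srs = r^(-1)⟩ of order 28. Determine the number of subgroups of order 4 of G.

|G| = 28 and 4 | 28, so subgroups of order 4 are possible by Lagrange.
The subgroups of order 4 are: {e, r^7, r^3s, r^10s}; {e, r^7, r^4s, r^11s}; {e, r^7, r^5s, r^12s}; {e, r^7, r^6s, r^13s}; … (7 in all).
So G has 7 subgroups of order 4.

7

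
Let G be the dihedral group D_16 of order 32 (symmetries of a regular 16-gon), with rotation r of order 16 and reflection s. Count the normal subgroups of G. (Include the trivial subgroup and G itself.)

G has 36 subgroups. Checking conjugation-invariance by order — order 1: 1/1 normal; order 2: 1/17 normal; order 4: 1/9 normal; order 8: 1/5 normal; order 16: 3/3 normal; order 32: 1/1 normal.
Total normal subgroups: 8.

8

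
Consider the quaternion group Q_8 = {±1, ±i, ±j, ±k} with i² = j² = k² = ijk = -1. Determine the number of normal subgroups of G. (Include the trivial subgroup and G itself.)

6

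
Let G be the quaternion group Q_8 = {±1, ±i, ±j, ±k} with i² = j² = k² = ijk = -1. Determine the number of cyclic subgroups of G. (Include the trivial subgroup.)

5

A cyclic subgroup of order d is generated by each of its φ(d) elements of order d, so the cyclic subgroups of order d number (#elements of order d)/φ(d).
Cyclic subgroups by order — order 1: 1; order 2: 1; order 4: 3.
Total: 5.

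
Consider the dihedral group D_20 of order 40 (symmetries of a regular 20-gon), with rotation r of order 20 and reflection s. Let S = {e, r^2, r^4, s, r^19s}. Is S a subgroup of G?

r^4 ∈ S but its inverse r^16 ∉ S, so S is not a subgroup.

No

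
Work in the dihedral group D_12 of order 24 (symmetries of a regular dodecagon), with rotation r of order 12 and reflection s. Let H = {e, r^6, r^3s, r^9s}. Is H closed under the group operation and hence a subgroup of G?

Yes

|H| = 4 divides |G| = 24, consistent with Lagrange.
H contains the identity, every element's inverse is in H, and H is closed under ·: it is a subgroup.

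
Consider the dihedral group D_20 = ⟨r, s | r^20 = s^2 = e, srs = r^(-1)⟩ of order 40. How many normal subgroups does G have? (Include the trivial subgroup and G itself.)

9

G has 48 subgroups. Checking conjugation-invariance by order — order 1: 1/1 normal; order 2: 1/21 normal; order 4: 1/11 normal; order 5: 1/1 normal; order 8: 0/5 normal; order 10: 1/5 normal; order 20: 3/3 normal; order 40: 1/1 normal.
Total normal subgroups: 9.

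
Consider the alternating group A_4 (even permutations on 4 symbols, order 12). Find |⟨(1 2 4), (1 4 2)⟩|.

3

|⟨(1 2 4)⟩| = 3 and |⟨(1 4 2)⟩| = 3, so |H| is a multiple of lcm(3, 3) = 3 and divides |G| = 12.
Closing under the operation: H = {e, (1 2 4), (1 4 2)}, so |H| = 3.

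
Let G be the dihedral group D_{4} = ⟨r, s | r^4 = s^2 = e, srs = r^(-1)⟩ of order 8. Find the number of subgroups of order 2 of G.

5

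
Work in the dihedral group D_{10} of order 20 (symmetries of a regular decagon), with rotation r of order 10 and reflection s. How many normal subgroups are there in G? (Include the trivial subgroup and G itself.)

7

G has 22 subgroups. Checking conjugation-invariance by order — order 1: 1/1 normal; order 2: 1/11 normal; order 4: 0/5 normal; order 5: 1/1 normal; order 10: 3/3 normal; order 20: 1/1 normal.
Total normal subgroups: 7.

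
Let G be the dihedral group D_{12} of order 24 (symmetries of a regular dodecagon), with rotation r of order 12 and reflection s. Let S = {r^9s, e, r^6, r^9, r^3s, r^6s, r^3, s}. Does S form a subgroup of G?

Yes

|S| = 8 divides |G| = 24, consistent with Lagrange.
S contains the identity, every element's inverse is in S, and S is closed under ·: it is a subgroup.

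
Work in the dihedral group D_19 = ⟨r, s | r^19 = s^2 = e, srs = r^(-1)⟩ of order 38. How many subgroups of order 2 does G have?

19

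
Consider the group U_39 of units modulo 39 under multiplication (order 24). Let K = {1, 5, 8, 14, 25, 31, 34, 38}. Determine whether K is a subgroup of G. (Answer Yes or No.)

Yes

|K| = 8 divides |G| = 24, consistent with Lagrange.
K contains the identity, every element's inverse is in K, and K is closed under ·: it is a subgroup.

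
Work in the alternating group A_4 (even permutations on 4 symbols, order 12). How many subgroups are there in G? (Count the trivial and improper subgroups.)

|G| = 12, so by Lagrange every subgroup order divides 12. Divisors: 1, 2, 3, 4, 6, 12.
Subgroups by order — order 1: 1; order 2: 3; order 3: 4; order 4: 1; order 6: 0; order 12: 1.
Total: 1 + 3 + 4 + 1 + 0 + 1 = 10.

10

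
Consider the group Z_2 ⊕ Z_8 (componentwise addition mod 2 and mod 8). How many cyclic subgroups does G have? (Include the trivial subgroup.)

8

Group the elements of G by the cyclic subgroup they generate; each cyclic subgroup of order d accounts for φ(d) elements.
Cyclic subgroups by order — order 1: 1; order 2: 3; order 4: 2; order 8: 2.
Total: 8.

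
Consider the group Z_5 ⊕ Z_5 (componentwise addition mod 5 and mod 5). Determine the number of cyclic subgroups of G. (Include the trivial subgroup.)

7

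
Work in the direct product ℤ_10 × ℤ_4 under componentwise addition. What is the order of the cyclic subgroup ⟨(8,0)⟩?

5

The order of (8,0) in Z_10 × Z_4 is lcm(ord(8) in Z_10, ord(0) in Z_4).
ord(8) = 5 and ord(0) = 1, so |⟨(8,0)⟩| = lcm(5, 1) = 5.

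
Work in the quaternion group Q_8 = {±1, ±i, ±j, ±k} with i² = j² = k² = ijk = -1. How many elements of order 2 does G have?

The elements of order 2 are: -1.
That's 1.

1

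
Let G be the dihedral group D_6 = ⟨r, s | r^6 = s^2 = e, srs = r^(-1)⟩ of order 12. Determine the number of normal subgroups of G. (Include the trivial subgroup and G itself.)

7

G has 16 subgroups. Checking conjugation-invariance by order — order 1: 1/1 normal; order 2: 1/7 normal; order 3: 1/1 normal; order 4: 0/3 normal; order 6: 3/3 normal; order 12: 1/1 normal.
Total normal subgroups: 7.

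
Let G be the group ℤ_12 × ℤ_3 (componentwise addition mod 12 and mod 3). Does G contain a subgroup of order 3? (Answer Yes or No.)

Yes

3 | 36. A subgroup of order 3 is {(0,0), (0,1), (0,2)}.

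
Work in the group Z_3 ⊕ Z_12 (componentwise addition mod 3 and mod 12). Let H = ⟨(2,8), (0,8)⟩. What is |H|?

|⟨(2,8)⟩| = 3 and |⟨(0,8)⟩| = 3, so |H| is a multiple of lcm(3, 3) = 3 and divides |G| = 36.
Closing under the operation: H = {(0,0), (0,4), (0,8), (1,0), (1,4), (1,8), (2,0), (2,4), (2,8)}, so |H| = 9.

9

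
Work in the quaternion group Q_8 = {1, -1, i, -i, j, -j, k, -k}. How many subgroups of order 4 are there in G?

|G| = 8 and 4 | 8, so subgroups of order 4 are possible by Lagrange.
The subgroups of order 4 are: {1, -1, i, -i}; {1, -1, j, -j}; {1, -1, k, -k}.
So G has 3 subgroups of order 4.

3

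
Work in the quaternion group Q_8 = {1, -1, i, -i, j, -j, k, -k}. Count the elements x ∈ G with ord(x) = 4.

6

The elements of order 4 are: i, -i, j, -j, k, -k.
That's 6.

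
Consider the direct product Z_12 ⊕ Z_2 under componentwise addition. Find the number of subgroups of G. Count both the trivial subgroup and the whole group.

|G| = 24, so by Lagrange every subgroup order divides 24. Divisors: 1, 2, 3, 4, 6, 8, 12, 24.
Subgroups by order — order 1: 1; order 2: 3; order 3: 1; order 4: 3; order 6: 3; order 8: 1; order 12: 3; order 24: 1.
Total: 1 + 3 + 1 + 3 + 3 + 1 + 3 + 1 = 16.

16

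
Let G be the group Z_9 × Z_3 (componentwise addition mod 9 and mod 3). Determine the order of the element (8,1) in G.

9

The order of (8,1) in Z_9 × Z_3 is lcm(ord(8) in Z_9, ord(1) in Z_3).
ord(8) = 9 and ord(1) = 3, so |⟨(8,1)⟩| = lcm(9, 3) = 9.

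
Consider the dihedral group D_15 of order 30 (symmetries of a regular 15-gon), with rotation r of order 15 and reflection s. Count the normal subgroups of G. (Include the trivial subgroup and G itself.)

5

G has 28 subgroups. Checking conjugation-invariance by order — order 1: 1/1 normal; order 2: 0/15 normal; order 3: 1/1 normal; order 5: 1/1 normal; order 6: 0/5 normal; order 10: 0/3 normal; order 15: 1/1 normal; order 30: 1/1 normal.
Total normal subgroups: 5.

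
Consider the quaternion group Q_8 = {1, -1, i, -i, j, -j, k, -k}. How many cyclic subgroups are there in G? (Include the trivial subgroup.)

5

A cyclic subgroup of order d is generated by each of its φ(d) elements of order d, so the cyclic subgroups of order d number (#elements of order d)/φ(d).
Cyclic subgroups by order — order 1: 1; order 2: 1; order 4: 3.
Total: 5.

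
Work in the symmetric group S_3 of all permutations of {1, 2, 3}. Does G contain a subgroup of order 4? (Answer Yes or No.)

No

4 does not divide |G| = 6, so by Lagrange no subgroup of order 4 exists.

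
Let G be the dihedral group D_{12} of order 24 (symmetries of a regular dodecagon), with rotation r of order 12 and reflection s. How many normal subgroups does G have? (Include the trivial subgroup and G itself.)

G has 34 subgroups. Checking conjugation-invariance by order — order 1: 1/1 normal; order 2: 1/13 normal; order 3: 1/1 normal; order 4: 1/7 normal; order 6: 1/5 normal; order 8: 0/3 normal; order 12: 3/3 normal; order 24: 1/1 normal.
Total normal subgroups: 9.

9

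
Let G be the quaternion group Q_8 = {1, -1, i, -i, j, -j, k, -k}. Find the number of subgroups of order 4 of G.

|G| = 8 and 4 | 8, so subgroups of order 4 are possible by Lagrange.
The subgroups of order 4 are: {1, -1, i, -i}; {1, -1, j, -j}; {1, -1, k, -k}.
So G has 3 subgroups of order 4.

3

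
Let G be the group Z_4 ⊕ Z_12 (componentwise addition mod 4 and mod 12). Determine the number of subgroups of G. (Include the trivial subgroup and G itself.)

|G| = 48, so by Lagrange every subgroup order divides 48. Divisors: 1, 2, 3, 4, 6, 8, 12, 16, 24, 48.
Subgroups by order — order 1: 1; order 2: 3; order 3: 1; order 4: 7; order 6: 3; order 8: 3; order 12: 7; order 16: 1; order 24: 3; order 48: 1.
Total: 1 + 3 + 1 + 7 + 3 + 3 + 7 + 1 + 3 + 1 = 30.

30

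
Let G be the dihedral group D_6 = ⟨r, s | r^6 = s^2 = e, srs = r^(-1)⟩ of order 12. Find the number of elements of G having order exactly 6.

2

The elements of order 6 are: r, r^5.
That's 2.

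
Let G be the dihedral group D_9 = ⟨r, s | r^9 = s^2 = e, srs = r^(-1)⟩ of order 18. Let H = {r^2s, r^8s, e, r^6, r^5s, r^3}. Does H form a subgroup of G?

Yes

|H| = 6 divides |G| = 18, consistent with Lagrange.
H contains the identity, every element's inverse is in H, and H is closed under ·: it is a subgroup.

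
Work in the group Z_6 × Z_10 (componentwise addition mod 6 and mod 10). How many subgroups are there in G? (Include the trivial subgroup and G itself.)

20

|G| = 60, so by Lagrange every subgroup order divides 60. Divisors: 1, 2, 3, 4, 5, 6, 10, 12, 15, 20, 30, 60.
Subgroups by order — order 1: 1; order 2: 3; order 3: 1; order 4: 1; order 5: 1; order 6: 3; order 10: 3; order 12: 1; order 15: 1; order 20: 1; order 30: 3; order 60: 1.
Total: 1 + 3 + 1 + 1 + 1 + 3 + 3 + 1 + 1 + 1 + 3 + 1 = 20.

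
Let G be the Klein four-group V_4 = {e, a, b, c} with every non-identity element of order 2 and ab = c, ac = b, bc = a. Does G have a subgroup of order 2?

2 | 4. A subgroup of order 2 is {e, a}.

Yes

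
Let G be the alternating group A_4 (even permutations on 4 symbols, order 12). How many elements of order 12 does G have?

No element of G has order 12 (even though 12 | 12).

0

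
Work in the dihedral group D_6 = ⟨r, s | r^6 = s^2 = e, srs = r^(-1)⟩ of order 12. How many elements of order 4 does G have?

No element of G has order 4 (even though 4 | 12).

0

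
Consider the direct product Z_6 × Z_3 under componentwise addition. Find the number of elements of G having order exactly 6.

8

An element (a,b) has order lcm(ord(a), ord(b)); count pairs with lcm equal to 6.
Enumerating gives 8 such elements.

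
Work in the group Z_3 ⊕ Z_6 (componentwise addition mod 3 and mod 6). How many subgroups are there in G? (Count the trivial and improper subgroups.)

12

|G| = 18, so by Lagrange every subgroup order divides 18. Divisors: 1, 2, 3, 6, 9, 18.
Subgroups by order — order 1: 1; order 2: 1; order 3: 4; order 6: 4; order 9: 1; order 18: 1.
Total: 1 + 1 + 4 + 4 + 1 + 1 = 12.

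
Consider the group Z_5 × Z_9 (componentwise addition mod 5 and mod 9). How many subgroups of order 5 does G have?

|G| = 45 and 5 | 45, so subgroups of order 5 are possible by Lagrange.
The subgroups of order 5 are: {(0,0), (1,0), (2,0), (3,0), (4,0)}.
So G has 1 subgroup of order 5.

1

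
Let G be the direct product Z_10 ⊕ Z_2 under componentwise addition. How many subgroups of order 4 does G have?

1

|G| = 20 and 4 | 20, so subgroups of order 4 are possible by Lagrange.
The subgroups of order 4 are: {(0,0), (0,1), (5,0), (5,1)}.
So G has 1 subgroup of order 4.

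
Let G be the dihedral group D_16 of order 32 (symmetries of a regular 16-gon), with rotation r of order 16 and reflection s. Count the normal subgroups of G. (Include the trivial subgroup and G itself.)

8

G has 36 subgroups. Checking conjugation-invariance by order — order 1: 1/1 normal; order 2: 1/17 normal; order 4: 1/9 normal; order 8: 1/5 normal; order 16: 3/3 normal; order 32: 1/1 normal.
Total normal subgroups: 8.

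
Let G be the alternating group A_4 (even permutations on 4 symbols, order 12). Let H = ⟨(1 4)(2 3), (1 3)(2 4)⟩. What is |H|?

4

|⟨(1 4)(2 3)⟩| = 2 and |⟨(1 3)(2 4)⟩| = 2, so |H| is a multiple of lcm(2, 2) = 2 and divides |G| = 12.
Closing under the operation: H = {e, (1 2)(3 4), (1 3)(2 4), (1 4)(2 3)}, so |H| = 4.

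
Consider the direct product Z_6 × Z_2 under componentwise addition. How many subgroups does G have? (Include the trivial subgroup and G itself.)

10

|G| = 12, so by Lagrange every subgroup order divides 12. Divisors: 1, 2, 3, 4, 6, 12.
Subgroups by order — order 1: 1; order 2: 3; order 3: 1; order 4: 1; order 6: 3; order 12: 1.
Total: 1 + 3 + 1 + 1 + 3 + 1 = 10.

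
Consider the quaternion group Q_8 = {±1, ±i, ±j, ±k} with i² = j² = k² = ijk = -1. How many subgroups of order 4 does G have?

3

|G| = 8 and 4 | 8, so subgroups of order 4 are possible by Lagrange.
The subgroups of order 4 are: {1, -1, i, -i}; {1, -1, j, -j}; {1, -1, k, -k}.
So G has 3 subgroups of order 4.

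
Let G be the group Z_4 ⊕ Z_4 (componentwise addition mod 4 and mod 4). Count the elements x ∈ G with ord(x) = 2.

3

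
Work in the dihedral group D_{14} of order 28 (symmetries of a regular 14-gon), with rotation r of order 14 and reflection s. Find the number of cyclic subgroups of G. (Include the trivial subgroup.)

18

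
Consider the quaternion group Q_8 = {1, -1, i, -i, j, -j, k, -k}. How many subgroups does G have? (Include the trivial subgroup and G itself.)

|G| = 8, so by Lagrange every subgroup order divides 8. Divisors: 1, 2, 4, 8.
Subgroups by order — order 1: 1; order 2: 1; order 4: 3; order 8: 1.
Total: 1 + 1 + 3 + 1 = 6.

6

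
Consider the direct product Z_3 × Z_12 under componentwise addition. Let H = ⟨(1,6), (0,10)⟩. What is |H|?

|⟨(1,6)⟩| = 6 and |⟨(0,10)⟩| = 6, so |H| is a multiple of lcm(6, 6) = 6 and divides |G| = 36.
Closing under the operation: H = {(0,0), (0,2), (0,4), (0,6), (0,8), (0,10), (1,0), (1,2), (1,4), (1,6), (1,8), (1,10), (2,0), (2,2), (2,4), (2,6), (2,8), (2,10)}, so |H| = 18.

18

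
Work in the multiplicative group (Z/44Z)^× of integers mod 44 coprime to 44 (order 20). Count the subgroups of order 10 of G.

3

|G| = 20 and 10 | 20, so subgroups of order 10 are possible by Lagrange.
The subgroups of order 10 are: {1, 5, 9, 13, 17, 21, 25, 29, 37, 41}; {1, 3, 5, 9, 15, 23, 25, 27, 31, 37}; {1, 5, 7, 9, 19, 25, 35, 37, 39, 43}.
So G has 3 subgroups of order 10.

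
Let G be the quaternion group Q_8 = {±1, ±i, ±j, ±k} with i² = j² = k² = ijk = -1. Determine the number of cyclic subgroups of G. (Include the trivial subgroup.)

5

Group the elements of G by the cyclic subgroup they generate; each cyclic subgroup of order d accounts for φ(d) elements.
Cyclic subgroups by order — order 1: 1; order 2: 1; order 4: 3.
Total: 5.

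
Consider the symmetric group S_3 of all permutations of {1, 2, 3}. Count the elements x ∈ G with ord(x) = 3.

The elements of order 3 are: (1 2 3), (1 3 2).
That's 2.

2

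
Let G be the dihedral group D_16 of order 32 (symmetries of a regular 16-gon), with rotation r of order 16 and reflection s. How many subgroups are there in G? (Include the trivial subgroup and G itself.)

36

|G| = 32, so by Lagrange every subgroup order divides 32. Divisors: 1, 2, 4, 8, 16, 32.
Subgroups by order — order 1: 1; order 2: 17; order 4: 9; order 8: 5; order 16: 3; order 32: 1.
Total: 1 + 17 + 9 + 5 + 3 + 1 = 36.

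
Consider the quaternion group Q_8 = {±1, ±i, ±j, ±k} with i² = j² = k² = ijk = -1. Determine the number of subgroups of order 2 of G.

1

|G| = 8 and 2 | 8, so subgroups of order 2 are possible by Lagrange.
The subgroups of order 2 are: {1, -1}.
So G has 1 subgroup of order 2.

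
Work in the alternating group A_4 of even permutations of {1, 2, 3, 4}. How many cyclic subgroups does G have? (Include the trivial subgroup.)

8

Group the elements of G by the cyclic subgroup they generate; each cyclic subgroup of order d accounts for φ(d) elements.
Cyclic subgroups by order — order 1: 1; order 2: 3; order 3: 4.
Total: 8.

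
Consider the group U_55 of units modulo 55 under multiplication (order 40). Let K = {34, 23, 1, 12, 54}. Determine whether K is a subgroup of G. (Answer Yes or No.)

Closure fails: 34 · 54 = 21 ∉ K. So K is not a subgroup.

No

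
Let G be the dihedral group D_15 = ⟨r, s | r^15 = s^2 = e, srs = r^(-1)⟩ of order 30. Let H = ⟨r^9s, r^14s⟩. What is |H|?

6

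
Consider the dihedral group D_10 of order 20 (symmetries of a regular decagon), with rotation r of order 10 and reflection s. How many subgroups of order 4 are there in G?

5

|G| = 20 and 4 | 20, so subgroups of order 4 are possible by Lagrange.
The subgroups of order 4 are: {e, r^5, r^2s, r^7s}; {e, r^5, r^3s, r^8s}; {e, r^5, r^4s, r^9s}; {e, r^5, s, r^5s}; … (5 in all).
So G has 5 subgroups of order 4.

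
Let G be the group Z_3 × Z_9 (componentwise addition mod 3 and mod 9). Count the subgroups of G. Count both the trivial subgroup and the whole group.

|G| = 27, so by Lagrange every subgroup order divides 27. Divisors: 1, 3, 9, 27.
Subgroups by order — order 1: 1; order 3: 4; order 9: 4; order 27: 1.
Total: 1 + 4 + 4 + 1 = 10.

10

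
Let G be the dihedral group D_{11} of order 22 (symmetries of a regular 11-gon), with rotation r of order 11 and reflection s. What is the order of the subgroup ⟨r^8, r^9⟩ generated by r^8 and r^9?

|⟨r^8⟩| = 11 and |⟨r^9⟩| = 11, so |H| is a multiple of lcm(11, 11) = 11 and divides |G| = 22.
Closing under the operation: H = {e, r, r^2, r^3, r^4, r^5, r^6, r^7, r^8, r^9, r^10}, so |H| = 11.

11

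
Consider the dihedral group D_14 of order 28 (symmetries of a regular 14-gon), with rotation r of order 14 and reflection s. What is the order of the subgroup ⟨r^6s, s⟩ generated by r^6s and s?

|⟨r^6s⟩| = 2 and |⟨s⟩| = 2, so |H| is a multiple of lcm(2, 2) = 2 and divides |G| = 28.
Closing under the operation: H = {e, r^2, r^4, r^6, r^8, r^10, r^12, s, r^2s, r^4s, r^6s, r^8s, r^10s, r^12s}, so |H| = 14.

14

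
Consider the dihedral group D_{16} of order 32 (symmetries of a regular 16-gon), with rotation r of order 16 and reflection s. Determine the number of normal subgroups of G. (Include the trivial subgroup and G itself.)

G has 36 subgroups. Checking conjugation-invariance by order — order 1: 1/1 normal; order 2: 1/17 normal; order 4: 1/9 normal; order 8: 1/5 normal; order 16: 3/3 normal; order 32: 1/1 normal.
Total normal subgroups: 8.

8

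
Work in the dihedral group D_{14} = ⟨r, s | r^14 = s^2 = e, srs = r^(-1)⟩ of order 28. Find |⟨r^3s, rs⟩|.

|⟨r^3s⟩| = 2 and |⟨rs⟩| = 2, so |H| is a multiple of lcm(2, 2) = 2 and divides |G| = 28.
Closing under the operation: H = {e, r^2, r^4, r^6, r^8, r^10, r^12, rs, r^3s, r^5s, r^7s, r^9s, r^11s, r^13s}, so |H| = 14.

14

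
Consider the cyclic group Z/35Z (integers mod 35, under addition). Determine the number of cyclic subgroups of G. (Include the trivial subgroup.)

4

Group the elements of G by the cyclic subgroup they generate; each cyclic subgroup of order d accounts for φ(d) elements.
Cyclic subgroups by order — order 1: 1; order 5: 1; order 7: 1; order 35: 1.
Total: 4.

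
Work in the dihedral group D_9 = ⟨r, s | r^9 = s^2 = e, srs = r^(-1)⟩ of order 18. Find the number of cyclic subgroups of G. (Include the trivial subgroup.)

12

A cyclic subgroup of order d is generated by each of its φ(d) elements of order d, so the cyclic subgroups of order d number (#elements of order d)/φ(d).
Cyclic subgroups by order — order 1: 1; order 2: 9; order 3: 1; order 9: 1.
Total: 12.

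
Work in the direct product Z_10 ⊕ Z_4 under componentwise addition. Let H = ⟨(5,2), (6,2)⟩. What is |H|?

20

|⟨(5,2)⟩| = 2 and |⟨(6,2)⟩| = 10, so |H| is a multiple of lcm(2, 10) = 10 and divides |G| = 40.
Closing under the operation: H = {(0,0), (0,2), (1,0), (1,2), (2,0), (2,2), (3,0), (3,2), (4,0), (4,2), (5,0), (5,2), (6,0), (6,2), (7,0), (7,2), (8,0), (8,2), (9,0), (9,2)}, so |H| = 20.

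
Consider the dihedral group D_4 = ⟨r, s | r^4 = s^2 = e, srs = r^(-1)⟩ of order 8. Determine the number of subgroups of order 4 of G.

3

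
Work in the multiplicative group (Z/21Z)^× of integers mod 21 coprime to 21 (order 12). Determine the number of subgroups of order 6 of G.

|G| = 12 and 6 | 12, so subgroups of order 6 are possible by Lagrange.
The subgroups of order 6 are: {1, 4, 10, 13, 16, 19}; {1, 2, 4, 8, 11, 16}; {1, 4, 5, 16, 17, 20}.
So G has 3 subgroups of order 6.

3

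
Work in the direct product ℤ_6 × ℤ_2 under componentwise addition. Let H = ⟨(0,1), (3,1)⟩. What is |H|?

4

|⟨(0,1)⟩| = 2 and |⟨(3,1)⟩| = 2, so |H| is a multiple of lcm(2, 2) = 2 and divides |G| = 12.
Closing under the operation: H = {(0,0), (0,1), (3,0), (3,1)}, so |H| = 4.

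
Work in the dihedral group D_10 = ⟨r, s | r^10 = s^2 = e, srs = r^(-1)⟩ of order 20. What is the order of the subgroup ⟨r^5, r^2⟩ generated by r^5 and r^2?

10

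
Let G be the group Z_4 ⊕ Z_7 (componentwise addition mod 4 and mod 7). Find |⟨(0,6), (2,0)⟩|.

|⟨(0,6)⟩| = 7 and |⟨(2,0)⟩| = 2, so |H| is a multiple of lcm(7, 2) = 14 and divides |G| = 28.
Closing under the operation: H = {(0,0), (0,1), (0,2), (0,3), (0,4), (0,5), (0,6), (2,0), (2,1), (2,2), (2,3), (2,4), (2,5), (2,6)}, so |H| = 14.

14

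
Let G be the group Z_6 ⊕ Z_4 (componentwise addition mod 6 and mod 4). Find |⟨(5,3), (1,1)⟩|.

|⟨(5,3)⟩| = 12 and |⟨(1,1)⟩| = 12, so |H| is a multiple of lcm(12, 12) = 12 and divides |G| = 24.
Closing under the operation: H = {(0,0), (0,2), (1,1), (1,3), (2,0), (2,2), (3,1), (3,3), (4,0), (4,2), (5,1), (5,3)}, so |H| = 12.

12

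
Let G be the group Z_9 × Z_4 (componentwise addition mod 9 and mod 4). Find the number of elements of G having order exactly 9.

6

An element (a,b) has order lcm(ord(a), ord(b)); count pairs with lcm equal to 9.
Enumerating gives 6 such elements.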